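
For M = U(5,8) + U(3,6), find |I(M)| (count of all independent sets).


For a direct sum, |I(M1+M2)| = |I(M1)| * |I(M2)|.
|I(U(5,8))| = sum C(8,k) for k=0..5 = 219.
|I(U(3,6))| = sum C(6,k) for k=0..3 = 42.
Total = 219 * 42 = 9198.

9198


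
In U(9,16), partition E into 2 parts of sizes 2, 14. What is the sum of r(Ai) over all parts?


r(Ai) = min(|Ai|, 9) for each part.
Sum = min(2,9) + min(14,9)
    = 2 + 9
    = 11.

11


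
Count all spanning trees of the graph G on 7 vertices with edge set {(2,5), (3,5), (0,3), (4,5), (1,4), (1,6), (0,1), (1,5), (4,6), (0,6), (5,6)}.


By Kirchhoff's matrix tree theorem, the number of spanning trees equals
the determinant of any cofactor of the Laplacian matrix L.
G has 7 vertices and 11 edges.
Computing the (6 x 6) cofactor determinant gives 115.

115


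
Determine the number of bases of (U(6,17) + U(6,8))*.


(M1+M2)* = M1* + M2*.
M1* = U(11,17), bases: C(17,11) = 12376.
M2* = U(2,8), bases: C(8,2) = 28.
|B(M*)| = 12376 * 28 = 346528.

346528


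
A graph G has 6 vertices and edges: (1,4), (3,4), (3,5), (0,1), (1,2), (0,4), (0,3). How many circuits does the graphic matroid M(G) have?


A circuit in a graphic matroid = edge set of a simple cycle.
G has 6 vertices and 7 edges.
Enumerating all minimal edge subsets forming cycles...
Total circuits found: 3.

3


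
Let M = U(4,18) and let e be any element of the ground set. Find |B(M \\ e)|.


Deleting e from U(4,18) gives U(4,17) since n > r.
Bases of U(4,17) = (17 choose 4) = 2380.

2380


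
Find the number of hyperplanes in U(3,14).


Hyperplanes of U(3,14) are flats of rank 2.
In a uniform matroid, these are exactly the (2)-element subsets.
Count = C(14,2) = (14 * 13) / (1 * 2) = 91.

91


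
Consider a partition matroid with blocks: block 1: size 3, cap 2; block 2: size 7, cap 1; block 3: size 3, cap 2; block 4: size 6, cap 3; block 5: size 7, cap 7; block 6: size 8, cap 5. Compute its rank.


Rank of a partition matroid = sum of min(|Si|, ci) for each block.
= min(3,2) + min(7,1) + min(3,2) + min(6,3) + min(7,7) + min(8,5)
= 2 + 1 + 2 + 3 + 7 + 5
= 20.

20


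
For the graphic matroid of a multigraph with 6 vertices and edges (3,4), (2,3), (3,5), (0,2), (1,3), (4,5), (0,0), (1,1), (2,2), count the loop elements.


In a graphic matroid, a loop is a self-loop edge (u,u) with rank 0.
Examining all 9 edges for self-loops...
Self-loops found: (0,0), (1,1), (2,2)
Number of loops = 3.

3


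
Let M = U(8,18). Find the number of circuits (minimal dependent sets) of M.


In U(8,18), circuits are the (9)-element subsets.
Any set of 9 elements is dependent, and removing any one element gives
an independent set of size 8, so it is a minimal dependent set.
Number of circuits = C(18,9) = 48620.

48620


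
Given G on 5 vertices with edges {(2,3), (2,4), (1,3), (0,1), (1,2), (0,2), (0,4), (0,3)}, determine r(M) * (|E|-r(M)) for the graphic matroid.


r(M) = |V| - c = 5 - 1 = 4.
nullity = |E| - r(M) = 8 - 4 = 4.
Product = 4 * 4 = 16.

16


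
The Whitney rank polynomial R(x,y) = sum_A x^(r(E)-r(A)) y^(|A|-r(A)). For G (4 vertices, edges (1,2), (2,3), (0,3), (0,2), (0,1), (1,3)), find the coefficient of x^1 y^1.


R(x,y) = sum over A in 2^E of x^(r(E)-r(A)) * y^(|A|-r(A)).
G has 4 vertices, 6 edges. r(E) = 3.
Enumerate all 2^6 = 64 subsets.
Count subsets with r(E)-r(A)=1 and |A|-r(A)=1: 4.

4


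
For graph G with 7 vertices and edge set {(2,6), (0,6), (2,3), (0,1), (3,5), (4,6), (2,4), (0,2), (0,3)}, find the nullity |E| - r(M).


Cycle rank (nullity) = |E| - r(M) = |E| - (|V| - c).
|E| = 9, |V| = 7, c = 1.
Nullity = 9 - (7 - 1) = 9 - 6 = 3.

3


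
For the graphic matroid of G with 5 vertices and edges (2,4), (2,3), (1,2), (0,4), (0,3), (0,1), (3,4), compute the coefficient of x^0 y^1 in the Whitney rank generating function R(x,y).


R(x,y) = sum over A in 2^E of x^(r(E)-r(A)) * y^(|A|-r(A)).
G has 5 vertices, 7 edges. r(E) = 4.
Enumerate all 2^7 = 128 subsets.
Count subsets with r(E)-r(A)=0 and |A|-r(A)=1: 20.

20


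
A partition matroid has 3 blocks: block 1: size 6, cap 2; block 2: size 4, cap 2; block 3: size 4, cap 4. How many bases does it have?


A basis picks exactly ci elements from block i.
Number of bases = product of C(|Si|, ci).
= C(6,2) * C(4,2) * C(4,4)
= 15 * 6 * 1
= 90.

90


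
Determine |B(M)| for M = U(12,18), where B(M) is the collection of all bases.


Bases of U(12,18) are all 12-element subsets of the 18-element ground set.
Number of bases = C(18,12).
(18 choose 12) = 18564.

18564


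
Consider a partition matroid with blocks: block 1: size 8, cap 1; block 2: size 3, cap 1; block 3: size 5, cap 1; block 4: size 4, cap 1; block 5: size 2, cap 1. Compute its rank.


Rank of a partition matroid = sum of min(|Si|, ci) for each block.
= min(8,1) + min(3,1) + min(5,1) + min(4,1) + min(2,1)
= 1 + 1 + 1 + 1 + 1
= 5.

5


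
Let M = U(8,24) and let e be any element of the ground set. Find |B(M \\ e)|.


Deleting e from U(8,24) gives U(8,23) since n > r.
Bases of U(8,23) = (23 choose 8) = 490314.

490314


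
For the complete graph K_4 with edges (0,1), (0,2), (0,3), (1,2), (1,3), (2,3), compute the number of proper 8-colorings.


P(K_4, k) = k(k-1)(k-2)...(k-3).
P(8) = (8) * (7) * (6) * (5) = 1680.

1680


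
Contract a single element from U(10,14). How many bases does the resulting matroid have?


Contracting e from U(10,14) gives U(9,13).
Bases of U(9,13) = (13 choose 9) = 715.

715


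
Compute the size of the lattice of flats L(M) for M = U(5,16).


Flats of U(5,16): every subset of size < 5 is a flat, plus E itself.
Count = C(16,0) + C(16,1) + C(16,2) + C(16,3) + C(16,4) + 1
     = 1 + 16 + 120 + 560 + 1820 + 1
     = 2518.

2518


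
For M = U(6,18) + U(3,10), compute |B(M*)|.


(M1+M2)* = M1* + M2*.
M1* = U(12,18), bases: C(18,12) = 18564.
M2* = U(7,10), bases: C(10,7) = 120.
|B(M*)| = 18564 * 120 = 2227680.

2227680


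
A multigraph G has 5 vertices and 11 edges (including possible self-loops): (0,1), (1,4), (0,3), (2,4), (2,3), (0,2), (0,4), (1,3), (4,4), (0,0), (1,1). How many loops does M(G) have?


In a graphic matroid, a loop is a self-loop edge (u,u) with rank 0.
Examining all 11 edges for self-loops...
Self-loops found: (4,4), (0,0), (1,1)
Number of loops = 3.

3


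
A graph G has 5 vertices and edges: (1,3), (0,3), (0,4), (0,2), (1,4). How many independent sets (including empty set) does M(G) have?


An independent set in a graphic matroid is an acyclic edge subset.
G has 5 vertices and 5 edges.
Enumerate all 2^5 = 32 subsets, checking for acyclicity.
Total independent sets = 30.

30


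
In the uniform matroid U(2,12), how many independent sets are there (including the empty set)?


Independent sets of U(2,12) are all subsets of size <= 2.
Count = (12 choose 0) + (12 choose 1) + (12 choose 2)
     = 1 + 12 + 66
     = 79.

79


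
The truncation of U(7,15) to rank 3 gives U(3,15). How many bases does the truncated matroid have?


Truncating U(7,15) to rank 3 gives U(3,15).
Bases of U(3,15) are all 3-element subsets of 15 elements.
Number of bases = (15 choose 3) = 455.

455


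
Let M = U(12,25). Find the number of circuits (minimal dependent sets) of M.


In U(12,25), circuits are the (13)-element subsets.
Any set of 13 elements is dependent, and removing any one element gives
an independent set of size 12, so it is a minimal dependent set.
Number of circuits = (25 choose 13) = 5200300.

5200300


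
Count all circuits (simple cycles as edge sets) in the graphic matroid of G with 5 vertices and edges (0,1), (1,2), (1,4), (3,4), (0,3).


A circuit in a graphic matroid = edge set of a simple cycle.
G has 5 vertices and 5 edges.
Enumerating all minimal edge subsets forming cycles...
Total circuits found: 1.

1


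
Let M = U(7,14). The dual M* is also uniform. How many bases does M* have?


The dual of U(r,n) is U(n-r, n) = U(7,14).
Bases of U(7,14) are all (7)-element subsets.
|B(M*)| = (14 choose 7) = 3432.

3432


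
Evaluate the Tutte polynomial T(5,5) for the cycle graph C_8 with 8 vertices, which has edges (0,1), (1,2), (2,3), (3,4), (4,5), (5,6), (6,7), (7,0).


T(C_8; x,y) = x + x^2 + ... + x^(7) + y.
T(5,5) = 5^1 + 5^2 + 5^3 + 5^4 + 5^5 + 5^6 + 5^7 + 5
= 5 + 25 + 125 + 625 + 3125 + 15625 + 78125 + 5
= 97660.

97660


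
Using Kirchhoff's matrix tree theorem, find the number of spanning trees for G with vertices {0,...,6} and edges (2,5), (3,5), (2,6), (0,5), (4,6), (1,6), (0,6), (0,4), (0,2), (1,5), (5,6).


By Kirchhoff's matrix tree theorem, the number of spanning trees equals
the determinant of any cofactor of the Laplacian matrix L.
G has 7 vertices and 11 edges.
Computing the (6 x 6) cofactor determinant gives 99.

99


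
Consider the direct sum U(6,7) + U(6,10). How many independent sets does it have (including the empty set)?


For a direct sum, |I(M1+M2)| = |I(M1)| * |I(M2)|.
|I(U(6,7))| = sum C(7,k) for k=0..6 = 127.
|I(U(6,10))| = sum C(10,k) for k=0..6 = 848.
Total = 127 * 848 = 107696.

107696


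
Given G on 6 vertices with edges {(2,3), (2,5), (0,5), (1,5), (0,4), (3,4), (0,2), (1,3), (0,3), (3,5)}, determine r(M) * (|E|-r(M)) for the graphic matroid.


r(M) = |V| - c = 6 - 1 = 5.
nullity = |E| - r(M) = 10 - 5 = 5.
Product = 5 * 5 = 25.

25


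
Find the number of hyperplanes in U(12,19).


Hyperplanes of U(12,19) are flats of rank 11.
In a uniform matroid, these are exactly the (11)-element subsets.
Count = (19 choose 11) = 75582.

75582


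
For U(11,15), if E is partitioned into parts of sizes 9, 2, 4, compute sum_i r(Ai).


r(Ai) = min(|Ai|, 11) for each part.
Sum = min(9,11) + min(2,11) + min(4,11)
    = 9 + 2 + 4
    = 15.

15


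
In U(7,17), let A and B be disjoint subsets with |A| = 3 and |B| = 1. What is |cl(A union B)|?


|A union B| = 3 + 1 = 4 (disjoint).
In U(7,17), cl(S) = S if |S| < 7, else cl(S) = E.
Since 4 < 7, cl(A union B) = A union B.
|cl(A union B)| = 4.

4


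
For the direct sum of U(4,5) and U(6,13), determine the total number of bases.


Bases of a direct sum M1 + M2: |B| = |B(M1)| * |B(M2)|.
|B(U(4,5))| = C(5,4) = 5.
|B(U(6,13))| = C(13,6) = 1716.
Total bases = 5 * 1716 = 8580.

8580


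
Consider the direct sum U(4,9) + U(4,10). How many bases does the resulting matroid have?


Bases of a direct sum M1 + M2: |B| = |B(M1)| * |B(M2)|.
|B(U(4,9))| = C(9,4) = 126.
|B(U(4,10))| = C(10,4) = 210.
Total bases = 126 * 210 = 26460.

26460


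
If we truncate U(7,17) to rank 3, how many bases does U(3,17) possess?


Truncating U(7,17) to rank 3 gives U(3,17).
Bases of U(3,17) are all 3-element subsets of 17 elements.
Number of bases = (17 choose 3) = 680.

680


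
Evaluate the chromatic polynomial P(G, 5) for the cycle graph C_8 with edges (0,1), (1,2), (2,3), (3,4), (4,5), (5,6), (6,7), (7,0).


P(C_8, k) = (k-1)^8 + (-1)^8*(k-1).
P(5) = (4)^8 + 4
= 65536 + 4 = 65540.

65540


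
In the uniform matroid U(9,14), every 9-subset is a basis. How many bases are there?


Bases of U(9,14) are all 9-element subsets of the 14-element ground set.
Number of bases = C(14,9).
C(14,9) = 2002.

2002


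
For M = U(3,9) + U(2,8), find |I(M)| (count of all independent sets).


For a direct sum, |I(M1+M2)| = |I(M1)| * |I(M2)|.
|I(U(3,9))| = sum C(9,k) for k=0..3 = 130.
|I(U(2,8))| = sum C(8,k) for k=0..2 = 37.
Total = 130 * 37 = 4810.

4810


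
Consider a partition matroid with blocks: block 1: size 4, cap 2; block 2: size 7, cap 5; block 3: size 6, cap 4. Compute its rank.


Rank of a partition matroid = sum of min(|Si|, ci) for each block.
= min(4,2) + min(7,5) + min(6,4)
= 2 + 5 + 4
= 11.

11


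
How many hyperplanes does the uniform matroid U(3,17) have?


Hyperplanes of U(3,17) are flats of rank 2.
In a uniform matroid, these are exactly the (2)-element subsets.
Count = (17 choose 2) = 136.

136


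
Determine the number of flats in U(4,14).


Flats of U(4,14): every subset of size < 4 is a flat, plus E itself.
Count = C(14,0) + C(14,1) + C(14,2) + C(14,3) + 1
     = 1 + 14 + 91 + 364 + 1
     = 471.

471


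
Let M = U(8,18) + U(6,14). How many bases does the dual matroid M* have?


(M1+M2)* = M1* + M2*.
M1* = U(10,18), bases: C(18,10) = 43758.
M2* = U(8,14), bases: C(14,8) = 3003.
|B(M*)| = 43758 * 3003 = 131405274.

131405274


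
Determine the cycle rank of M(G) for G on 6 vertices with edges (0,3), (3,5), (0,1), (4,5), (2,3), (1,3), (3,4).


Cycle rank (nullity) = |E| - r(M) = |E| - (|V| - c).
|E| = 7, |V| = 6, c = 1.
Nullity = 7 - (6 - 1) = 7 - 5 = 2.

2


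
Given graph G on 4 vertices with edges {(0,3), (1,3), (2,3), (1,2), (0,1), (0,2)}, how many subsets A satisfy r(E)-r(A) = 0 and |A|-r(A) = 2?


R(x,y) = sum over A in 2^E of x^(r(E)-r(A)) * y^(|A|-r(A)).
G has 4 vertices, 6 edges. r(E) = 3.
Enumerate all 2^6 = 64 subsets.
Count subsets with r(E)-r(A)=0 and |A|-r(A)=2: 6.

6


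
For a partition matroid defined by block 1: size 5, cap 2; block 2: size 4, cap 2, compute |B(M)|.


A basis picks exactly ci elements from block i.
Number of bases = product of C(|Si|, ci).
= C(5,2) * C(4,2)
= 10 * 6
= 60.

60


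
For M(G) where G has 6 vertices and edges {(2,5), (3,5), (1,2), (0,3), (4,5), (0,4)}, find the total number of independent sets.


An independent set in a graphic matroid is an acyclic edge subset.
G has 6 vertices and 6 edges.
Enumerate all 2^6 = 64 subsets, checking for acyclicity.
Total independent sets = 60.

60


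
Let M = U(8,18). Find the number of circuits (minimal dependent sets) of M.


In U(8,18), circuits are the (9)-element subsets.
Any set of 9 elements is dependent, and removing any one element gives
an independent set of size 8, so it is a minimal dependent set.
Number of circuits = C(18,9) = 48620.

48620


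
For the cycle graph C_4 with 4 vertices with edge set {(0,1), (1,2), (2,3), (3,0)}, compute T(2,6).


T(C_4; x,y) = x + x^2 + ... + x^(3) + y.
T(2,6) = 2^1 + 2^2 + 2^3 + 6
= 2 + 4 + 8 + 6
= 20.

20


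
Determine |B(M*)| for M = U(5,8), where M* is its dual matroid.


The dual of U(r,n) is U(n-r, n) = U(3,8).
Bases of U(3,8) are all (3)-element subsets.
|B(M*)| = C(8,3) = 8! / (3! * 5!) = 56.

56


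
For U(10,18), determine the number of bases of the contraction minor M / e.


Contracting e from U(10,18) gives U(9,17).
Bases of U(9,17) = C(17,9) = 24310.

24310


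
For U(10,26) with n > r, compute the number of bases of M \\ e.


Deleting e from U(10,26) gives U(10,25) since n > r.
Bases of U(10,25) = (25 choose 10) = 3268760.

3268760


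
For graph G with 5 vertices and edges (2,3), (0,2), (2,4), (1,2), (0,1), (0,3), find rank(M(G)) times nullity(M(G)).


r(M) = |V| - c = 5 - 1 = 4.
nullity = |E| - r(M) = 6 - 4 = 2.
Product = 4 * 2 = 8.

8


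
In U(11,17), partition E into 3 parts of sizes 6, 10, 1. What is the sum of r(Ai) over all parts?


r(Ai) = min(|Ai|, 11) for each part.
Sum = min(6,11) + min(10,11) + min(1,11)
    = 6 + 10 + 1
    = 17.

17


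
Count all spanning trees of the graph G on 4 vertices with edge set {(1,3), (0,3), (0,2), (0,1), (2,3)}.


By Kirchhoff's matrix tree theorem, the number of spanning trees equals
the determinant of any cofactor of the Laplacian matrix L.
G has 4 vertices and 5 edges.
Computing the (3 x 3) cofactor determinant gives 8.

8


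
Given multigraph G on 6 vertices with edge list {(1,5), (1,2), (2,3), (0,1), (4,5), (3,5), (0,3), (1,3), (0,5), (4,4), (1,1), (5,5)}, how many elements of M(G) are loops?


In a graphic matroid, a loop is a self-loop edge (u,u) with rank 0.
Examining all 12 edges for self-loops...
Self-loops found: (4,4), (1,1), (5,5)
Number of loops = 3.

3


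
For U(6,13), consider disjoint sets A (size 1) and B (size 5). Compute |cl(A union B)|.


|A union B| = 1 + 5 = 6 (disjoint).
In U(6,13), cl(S) = S if |S| < 6, else cl(S) = E.
Since 6 >= 6, cl(A union B) = E.
|cl(A union B)| = 13.

13


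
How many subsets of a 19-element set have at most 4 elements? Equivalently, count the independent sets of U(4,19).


Independent sets of U(4,19) are all subsets of size <= 4.
Count = (19 choose 0) + (19 choose 1) + (19 choose 2) + (19 choose 3) + (19 choose 4)
     = 1 + 19 + 171 + 969 + 3876
     = 5036.

5036


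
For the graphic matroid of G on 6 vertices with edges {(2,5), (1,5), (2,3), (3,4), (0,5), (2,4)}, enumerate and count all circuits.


A circuit in a graphic matroid = edge set of a simple cycle.
G has 6 vertices and 6 edges.
Enumerating all minimal edge subsets forming cycles...
Total circuits found: 1.

1


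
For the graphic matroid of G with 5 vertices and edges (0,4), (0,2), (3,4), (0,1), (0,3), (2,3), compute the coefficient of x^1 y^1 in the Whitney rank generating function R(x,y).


R(x,y) = sum over A in 2^E of x^(r(E)-r(A)) * y^(|A|-r(A)).
G has 5 vertices, 6 edges. r(E) = 4.
Enumerate all 2^6 = 64 subsets.
Count subsets with r(E)-r(A)=1 and |A|-r(A)=1: 7.

7


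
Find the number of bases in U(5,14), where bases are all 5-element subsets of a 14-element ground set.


Bases of U(5,14) are all 5-element subsets of the 14-element ground set.
Number of bases = C(14,5).
C(14,5) = 14! / (5! * 9!) = 2002.

2002


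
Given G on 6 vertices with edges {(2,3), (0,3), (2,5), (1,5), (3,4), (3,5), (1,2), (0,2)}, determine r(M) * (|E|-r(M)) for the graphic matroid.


r(M) = |V| - c = 6 - 1 = 5.
nullity = |E| - r(M) = 8 - 5 = 3.
Product = 5 * 3 = 15.

15


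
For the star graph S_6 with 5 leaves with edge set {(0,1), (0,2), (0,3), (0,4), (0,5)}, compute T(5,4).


A star on 6 vertices is a tree with 5 edges.
T(x,y) = x^(5) for any tree.
T(5,4) = 5^5 = 3125.

3125


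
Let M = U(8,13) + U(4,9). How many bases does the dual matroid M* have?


(M1+M2)* = M1* + M2*.
M1* = U(5,13), bases: C(13,5) = 1287.
M2* = U(5,9), bases: C(9,5) = 126.
|B(M*)| = 1287 * 126 = 162162.

162162


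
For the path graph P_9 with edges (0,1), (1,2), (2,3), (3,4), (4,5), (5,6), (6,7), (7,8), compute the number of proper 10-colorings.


P(P_9, k) = k * (k-1)^(8).
P(10) = 10 * 9^8 = 10 * 43046721 = 430467210.

430467210


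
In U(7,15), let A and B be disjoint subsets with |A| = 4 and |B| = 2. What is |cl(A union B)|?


|A union B| = 4 + 2 = 6 (disjoint).
In U(7,15), cl(S) = S if |S| < 7, else cl(S) = E.
Since 6 < 7, cl(A union B) = A union B.
|cl(A union B)| = 6.

6


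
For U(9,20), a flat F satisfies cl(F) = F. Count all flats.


Flats of U(9,20): every subset of size < 9 is a flat, plus E itself.
Count = C(20,0) + C(20,1) + C(20,2) + C(20,3) + C(20,4) + C(20,5) + C(20,6) + C(20,7) + C(20,8) + 1
     = 1 + 20 + 190 + 1140 + 4845 + 15504 + 38760 + 77520 + 125970 + 1
     = 263951.

263951


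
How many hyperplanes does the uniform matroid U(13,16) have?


Hyperplanes of U(13,16) are flats of rank 12.
In a uniform matroid, these are exactly the (12)-element subsets.
Count = C(16,12) = 16! / (12! * 4!) = 1820.

1820


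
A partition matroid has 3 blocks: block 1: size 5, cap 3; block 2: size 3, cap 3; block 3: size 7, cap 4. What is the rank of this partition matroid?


Rank of a partition matroid = sum of min(|Si|, ci) for each block.
= min(5,3) + min(3,3) + min(7,4)
= 3 + 3 + 4
= 10.

10


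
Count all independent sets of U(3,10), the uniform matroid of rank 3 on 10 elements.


Independent sets of U(3,10) are all subsets of size <= 3.
Count = C(10,0) + C(10,1) + C(10,2) + C(10,3)
     = 1 + 10 + 45 + 120
     = 176.

176


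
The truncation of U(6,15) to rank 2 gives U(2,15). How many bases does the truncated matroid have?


Truncating U(6,15) to rank 2 gives U(2,15).
Bases of U(2,15) are all 2-element subsets of 15 elements.
Number of bases = (15 choose 2) = 105.

105


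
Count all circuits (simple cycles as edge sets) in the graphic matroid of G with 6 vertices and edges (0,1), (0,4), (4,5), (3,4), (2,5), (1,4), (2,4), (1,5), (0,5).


A circuit in a graphic matroid = edge set of a simple cycle.
G has 6 vertices and 9 edges.
Enumerating all minimal edge subsets forming cycles...
Total circuits found: 12.

12


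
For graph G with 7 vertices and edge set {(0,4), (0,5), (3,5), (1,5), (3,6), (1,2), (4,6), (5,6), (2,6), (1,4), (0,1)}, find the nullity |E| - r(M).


Cycle rank (nullity) = |E| - r(M) = |E| - (|V| - c).
|E| = 11, |V| = 7, c = 1.
Nullity = 11 - (7 - 1) = 11 - 6 = 5.

5


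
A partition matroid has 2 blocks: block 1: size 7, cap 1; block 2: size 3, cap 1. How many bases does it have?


A basis picks exactly ci elements from block i.
Number of bases = product of C(|Si|, ci).
= C(7,1) * C(3,1)
= 7 * 3
= 21.

21


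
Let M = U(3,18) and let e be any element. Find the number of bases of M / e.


Contracting e from U(3,18) gives U(2,17).
Bases of U(2,17) = C(17,2) = (17 * 16) / (1 * 2) = 136.

136


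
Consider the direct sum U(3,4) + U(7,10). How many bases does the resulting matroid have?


Bases of a direct sum M1 + M2: |B| = |B(M1)| * |B(M2)|.
|B(U(3,4))| = C(4,3) = 4.
|B(U(7,10))| = C(10,7) = 120.
Total bases = 4 * 120 = 480.

480


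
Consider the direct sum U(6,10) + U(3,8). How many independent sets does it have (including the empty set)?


For a direct sum, |I(M1+M2)| = |I(M1)| * |I(M2)|.
|I(U(6,10))| = sum C(10,k) for k=0..6 = 848.
|I(U(3,8))| = sum C(8,k) for k=0..3 = 93.
Total = 848 * 93 = 78864.

78864


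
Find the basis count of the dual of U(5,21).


The dual of U(r,n) is U(n-r, n) = U(16,21).
Bases of U(16,21) are all (16)-element subsets.
|B(M*)| = C(21,16) = 21! / (16! * 5!) = 20349.

20349


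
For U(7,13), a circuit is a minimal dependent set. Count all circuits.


In U(7,13), circuits are the (8)-element subsets.
Any set of 8 elements is dependent, and removing any one element gives
an independent set of size 7, so it is a minimal dependent set.
Number of circuits = C(13,8) = 1287.

1287


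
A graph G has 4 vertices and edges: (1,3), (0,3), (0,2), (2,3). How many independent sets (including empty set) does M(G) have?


An independent set in a graphic matroid is an acyclic edge subset.
G has 4 vertices and 4 edges.
Enumerate all 2^4 = 16 subsets, checking for acyclicity.
Total independent sets = 14.

14


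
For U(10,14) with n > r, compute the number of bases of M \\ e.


Deleting e from U(10,14) gives U(10,13) since n > r.
Bases of U(10,13) = C(13,10) = 13! / (10! * 3!) = 286.

286


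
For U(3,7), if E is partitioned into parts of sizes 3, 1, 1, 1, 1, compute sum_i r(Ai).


r(Ai) = min(|Ai|, 3) for each part.
Sum = min(3,3) + min(1,3) + min(1,3) + min(1,3) + min(1,3)
    = 3 + 1 + 1 + 1 + 1
    = 7.

7


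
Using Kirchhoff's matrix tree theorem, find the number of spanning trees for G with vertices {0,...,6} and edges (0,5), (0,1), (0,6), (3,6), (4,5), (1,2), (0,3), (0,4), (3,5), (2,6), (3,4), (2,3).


By Kirchhoff's matrix tree theorem, the number of spanning trees equals
the determinant of any cofactor of the Laplacian matrix L.
G has 7 vertices and 12 edges.
Computing the (6 x 6) cofactor determinant gives 296.

296


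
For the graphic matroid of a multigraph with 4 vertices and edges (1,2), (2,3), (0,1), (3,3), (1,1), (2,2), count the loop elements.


In a graphic matroid, a loop is a self-loop edge (u,u) with rank 0.
Examining all 6 edges for self-loops...
Self-loops found: (3,3), (1,1), (2,2)
Number of loops = 3.

3


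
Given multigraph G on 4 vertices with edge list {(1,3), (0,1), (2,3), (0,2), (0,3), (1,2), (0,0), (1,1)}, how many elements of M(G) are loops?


In a graphic matroid, a loop is a self-loop edge (u,u) with rank 0.
Examining all 8 edges for self-loops...
Self-loops found: (0,0), (1,1)
Number of loops = 2.

2


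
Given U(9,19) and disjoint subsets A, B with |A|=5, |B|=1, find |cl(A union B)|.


|A union B| = 5 + 1 = 6 (disjoint).
In U(9,19), cl(S) = S if |S| < 9, else cl(S) = E.
Since 6 < 9, cl(A union B) = A union B.
|cl(A union B)| = 6.

6


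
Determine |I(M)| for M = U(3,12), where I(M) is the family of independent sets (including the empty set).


Independent sets of U(3,12) are all subsets of size <= 3.
Count = (12 choose 0) + (12 choose 1) + (12 choose 2) + (12 choose 3)
     = 1 + 12 + 66 + 220
     = 299.

299


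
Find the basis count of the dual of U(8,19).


The dual of U(r,n) is U(n-r, n) = U(11,19).
Bases of U(11,19) are all (11)-element subsets.
|B(M*)| = C(19,11) = 19! / (11! * 8!) = 75582.

75582


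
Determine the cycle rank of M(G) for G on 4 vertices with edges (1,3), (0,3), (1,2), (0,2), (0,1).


Cycle rank (nullity) = |E| - r(M) = |E| - (|V| - c).
|E| = 5, |V| = 4, c = 1.
Nullity = 5 - (4 - 1) = 5 - 3 = 2.

2


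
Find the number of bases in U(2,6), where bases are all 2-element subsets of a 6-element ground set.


Bases of U(2,6) are all 2-element subsets of the 6-element ground set.
Number of bases = C(6,2).
(6 choose 2) = 15.

15


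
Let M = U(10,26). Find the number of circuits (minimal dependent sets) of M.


In U(10,26), circuits are the (11)-element subsets.
Any set of 11 elements is dependent, and removing any one element gives
an independent set of size 10, so it is a minimal dependent set.
Number of circuits = (26 choose 11) = 7726160.

7726160


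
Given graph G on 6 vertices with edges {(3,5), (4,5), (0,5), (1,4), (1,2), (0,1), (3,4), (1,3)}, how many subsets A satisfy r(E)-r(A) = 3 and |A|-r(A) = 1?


R(x,y) = sum over A in 2^E of x^(r(E)-r(A)) * y^(|A|-r(A)).
G has 6 vertices, 8 edges. r(E) = 5.
Enumerate all 2^8 = 256 subsets.
Count subsets with r(E)-r(A)=3 and |A|-r(A)=1: 2.

2


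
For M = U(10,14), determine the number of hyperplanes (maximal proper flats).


Hyperplanes of U(10,14) are flats of rank 9.
In a uniform matroid, these are exactly the (9)-element subsets.
Count = C(14,9) = 14! / (9! * 5!) = 2002.

2002


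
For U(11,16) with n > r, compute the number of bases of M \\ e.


Deleting e from U(11,16) gives U(11,15) since n > r.
Bases of U(11,15) = (15 choose 11) = 1365.

1365


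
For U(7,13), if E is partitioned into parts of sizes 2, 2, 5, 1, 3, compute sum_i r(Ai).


r(Ai) = min(|Ai|, 7) for each part.
Sum = min(2,7) + min(2,7) + min(5,7) + min(1,7) + min(3,7)
    = 2 + 2 + 5 + 1 + 3
    = 13.

13


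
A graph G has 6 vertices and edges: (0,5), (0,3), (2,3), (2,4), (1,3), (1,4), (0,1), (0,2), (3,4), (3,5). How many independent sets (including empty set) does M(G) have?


An independent set in a graphic matroid is an acyclic edge subset.
G has 6 vertices and 10 edges.
Enumerate all 2^10 = 1024 subsets, checking for acyclicity.
Total independent sets = 450.

450


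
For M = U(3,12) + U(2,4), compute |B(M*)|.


(M1+M2)* = M1* + M2*.
M1* = U(9,12), bases: C(12,9) = 220.
M2* = U(2,4), bases: C(4,2) = 6.
|B(M*)| = 220 * 6 = 1320.

1320


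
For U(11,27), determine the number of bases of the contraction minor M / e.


Contracting e from U(11,27) gives U(10,26).
Bases of U(10,26) = C(26,10) = 26! / (10! * 16!) = 5311735.

5311735


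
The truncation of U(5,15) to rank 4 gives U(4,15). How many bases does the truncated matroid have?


Truncating U(5,15) to rank 4 gives U(4,15).
Bases of U(4,15) are all 4-element subsets of 15 elements.
Number of bases = C(15,4) = (15 * 14 * 13 * 12) / (1 * 2 * 3 * 4) = 1365.

1365


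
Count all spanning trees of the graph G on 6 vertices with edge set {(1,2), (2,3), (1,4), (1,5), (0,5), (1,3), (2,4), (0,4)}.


By Kirchhoff's matrix tree theorem, the number of spanning trees equals
the determinant of any cofactor of the Laplacian matrix L.
G has 6 vertices and 8 edges.
Computing the (5 x 5) cofactor determinant gives 29.

29


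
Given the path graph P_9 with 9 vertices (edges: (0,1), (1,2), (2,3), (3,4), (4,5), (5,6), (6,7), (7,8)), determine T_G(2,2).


A path on 9 vertices is a tree with 8 edges.
T(x,y) = x^(8) for any tree.
T(2,2) = 2^8 = 256.

256


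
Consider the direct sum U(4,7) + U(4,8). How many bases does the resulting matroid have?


Bases of a direct sum M1 + M2: |B| = |B(M1)| * |B(M2)|.
|B(U(4,7))| = C(7,4) = 35.
|B(U(4,8))| = C(8,4) = 70.
Total bases = 35 * 70 = 2450.

2450


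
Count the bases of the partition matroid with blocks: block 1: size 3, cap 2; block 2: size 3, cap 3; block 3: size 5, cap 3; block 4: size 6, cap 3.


A basis picks exactly ci elements from block i.
Number of bases = product of C(|Si|, ci).
= C(3,2) * C(3,3) * C(5,3) * C(6,3)
= 3 * 1 * 10 * 20
= 600.

600


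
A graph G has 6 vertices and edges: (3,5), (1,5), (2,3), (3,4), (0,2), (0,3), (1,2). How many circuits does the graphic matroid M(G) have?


A circuit in a graphic matroid = edge set of a simple cycle.
G has 6 vertices and 7 edges.
Enumerating all minimal edge subsets forming cycles...
Total circuits found: 3.

3


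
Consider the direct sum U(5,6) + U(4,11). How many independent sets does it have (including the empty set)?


For a direct sum, |I(M1+M2)| = |I(M1)| * |I(M2)|.
|I(U(5,6))| = sum C(6,k) for k=0..5 = 63.
|I(U(4,11))| = sum C(11,k) for k=0..4 = 562.
Total = 63 * 562 = 35406.

35406


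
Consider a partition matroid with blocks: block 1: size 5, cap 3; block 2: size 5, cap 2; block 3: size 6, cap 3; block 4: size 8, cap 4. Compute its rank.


Rank of a partition matroid = sum of min(|Si|, ci) for each block.
= min(5,3) + min(5,2) + min(6,3) + min(8,4)
= 3 + 2 + 3 + 4
= 12.

12


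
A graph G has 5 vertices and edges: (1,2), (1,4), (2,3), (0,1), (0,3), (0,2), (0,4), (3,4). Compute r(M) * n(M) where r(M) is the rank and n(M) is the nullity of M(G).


r(M) = |V| - c = 5 - 1 = 4.
nullity = |E| - r(M) = 8 - 4 = 4.
Product = 4 * 4 = 16.

16


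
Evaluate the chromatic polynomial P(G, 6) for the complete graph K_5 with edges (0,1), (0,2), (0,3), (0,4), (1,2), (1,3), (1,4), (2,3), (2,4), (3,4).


P(K_5, k) = k(k-1)(k-2)...(k-4).
P(6) = (6) * (5) * (4) * (3) * (2) = 720.

720


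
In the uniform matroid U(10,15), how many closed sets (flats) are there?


Flats of U(10,15): every subset of size < 10 is a flat, plus E itself.
Count = C(15,0) + C(15,1) + C(15,2) + C(15,3) + C(15,4) + C(15,5) + C(15,6) + C(15,7) + C(15,8) + C(15,9) + 1
     = 1 + 15 + 105 + 455 + 1365 + 3003 + 5005 + 6435 + 6435 + 5005 + 1
     = 27825.

27825


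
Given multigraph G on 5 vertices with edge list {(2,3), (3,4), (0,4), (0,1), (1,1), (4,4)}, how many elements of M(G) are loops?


In a graphic matroid, a loop is a self-loop edge (u,u) with rank 0.
Examining all 6 edges for self-loops...
Self-loops found: (1,1), (4,4)
Number of loops = 2.

2


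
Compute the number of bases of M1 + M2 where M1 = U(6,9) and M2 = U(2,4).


Bases of a direct sum M1 + M2: |B| = |B(M1)| * |B(M2)|.
|B(U(6,9))| = C(9,6) = 84.
|B(U(2,4))| = C(4,2) = 6.
Total bases = 84 * 6 = 504.

504


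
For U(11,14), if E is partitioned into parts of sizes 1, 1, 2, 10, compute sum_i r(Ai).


r(Ai) = min(|Ai|, 11) for each part.
Sum = min(1,11) + min(1,11) + min(2,11) + min(10,11)
    = 1 + 1 + 2 + 10
    = 14.

14


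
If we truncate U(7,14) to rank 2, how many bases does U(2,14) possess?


Truncating U(7,14) to rank 2 gives U(2,14).
Bases of U(2,14) are all 2-element subsets of 14 elements.
Number of bases = (14 choose 2) = 91.

91


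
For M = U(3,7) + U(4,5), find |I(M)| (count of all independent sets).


For a direct sum, |I(M1+M2)| = |I(M1)| * |I(M2)|.
|I(U(3,7))| = sum C(7,k) for k=0..3 = 64.
|I(U(4,5))| = sum C(5,k) for k=0..4 = 31.
Total = 64 * 31 = 1984.

1984


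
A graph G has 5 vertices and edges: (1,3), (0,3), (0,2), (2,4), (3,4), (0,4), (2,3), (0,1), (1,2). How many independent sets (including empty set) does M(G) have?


An independent set in a graphic matroid is an acyclic edge subset.
G has 5 vertices and 9 edges.
Enumerate all 2^9 = 512 subsets, checking for acyclicity.
Total independent sets = 198.

198


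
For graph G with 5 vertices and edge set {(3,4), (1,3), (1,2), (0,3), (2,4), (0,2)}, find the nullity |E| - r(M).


Cycle rank (nullity) = |E| - r(M) = |E| - (|V| - c).
|E| = 6, |V| = 5, c = 1.
Nullity = 6 - (5 - 1) = 6 - 4 = 2.

2


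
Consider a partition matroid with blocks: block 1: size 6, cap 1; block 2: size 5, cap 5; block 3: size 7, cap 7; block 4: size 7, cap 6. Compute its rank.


Rank of a partition matroid = sum of min(|Si|, ci) for each block.
= min(6,1) + min(5,5) + min(7,7) + min(7,6)
= 1 + 5 + 7 + 6
= 19.

19


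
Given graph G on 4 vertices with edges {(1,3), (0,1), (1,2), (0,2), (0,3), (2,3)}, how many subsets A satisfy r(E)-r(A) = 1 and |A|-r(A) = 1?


R(x,y) = sum over A in 2^E of x^(r(E)-r(A)) * y^(|A|-r(A)).
G has 4 vertices, 6 edges. r(E) = 3.
Enumerate all 2^6 = 64 subsets.
Count subsets with r(E)-r(A)=1 and |A|-r(A)=1: 4.

4


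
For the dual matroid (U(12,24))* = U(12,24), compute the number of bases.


The dual of U(r,n) is U(n-r, n) = U(12,24).
Bases of U(12,24) are all (12)-element subsets.
|B(M*)| = C(24,12) = 2704156.

2704156


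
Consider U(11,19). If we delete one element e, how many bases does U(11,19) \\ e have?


Deleting e from U(11,19) gives U(11,18) since n > r.
Bases of U(11,18) = C(18,11) = 18! / (11! * 7!) = 31824.

31824


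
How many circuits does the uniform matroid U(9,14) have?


In U(9,14), circuits are the (10)-element subsets.
Any set of 10 elements is dependent, and removing any one element gives
an independent set of size 9, so it is a minimal dependent set.
Number of circuits = (14 choose 10) = 1001.

1001


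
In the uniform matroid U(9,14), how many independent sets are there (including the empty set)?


Independent sets of U(9,14) are all subsets of size <= 9.
Count = C(14,0) + C(14,1) + C(14,2) + C(14,3) + C(14,4) + C(14,5) + C(14,6) + C(14,7) + C(14,8) + C(14,9)
     = 1 + 14 + 91 + 364 + 1001 + 2002 + 3003 + 3432 + 3003 + 2002
     = 14913.

14913


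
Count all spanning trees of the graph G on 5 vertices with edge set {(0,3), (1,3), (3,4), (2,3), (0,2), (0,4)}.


By Kirchhoff's matrix tree theorem, the number of spanning trees equals
the determinant of any cofactor of the Laplacian matrix L.
G has 5 vertices and 6 edges.
Computing the (4 x 4) cofactor determinant gives 8.

8


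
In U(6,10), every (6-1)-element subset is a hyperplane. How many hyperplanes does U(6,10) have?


Hyperplanes of U(6,10) are flats of rank 5.
In a uniform matroid, these are exactly the (5)-element subsets.
Count = C(10,5) = 10! / (5! * 5!) = 252.

252


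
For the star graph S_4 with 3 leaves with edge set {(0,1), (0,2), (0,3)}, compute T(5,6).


A star on 4 vertices is a tree with 3 edges.
T(x,y) = x^(3) for any tree.
T(5,6) = 5^3 = 125.

125


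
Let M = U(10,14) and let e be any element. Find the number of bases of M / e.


Contracting e from U(10,14) gives U(9,13).
Bases of U(9,13) = C(13,9) = 13! / (9! * 4!) = 715.

715


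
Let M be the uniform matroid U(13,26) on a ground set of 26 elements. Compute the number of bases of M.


Bases of U(13,26) are all 13-element subsets of the 26-element ground set.
Number of bases = C(26,13).
(26 choose 13) = 10400600.

10400600


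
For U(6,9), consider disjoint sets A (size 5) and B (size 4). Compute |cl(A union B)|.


|A union B| = 5 + 4 = 9 (disjoint).
In U(6,9), cl(S) = S if |S| < 6, else cl(S) = E.
Since 9 >= 6, cl(A union B) = E.
|cl(A union B)| = 9.

9


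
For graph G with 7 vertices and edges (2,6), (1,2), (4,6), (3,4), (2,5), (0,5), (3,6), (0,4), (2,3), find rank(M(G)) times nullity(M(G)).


r(M) = |V| - c = 7 - 1 = 6.
nullity = |E| - r(M) = 9 - 6 = 3.
Product = 6 * 3 = 18.

18


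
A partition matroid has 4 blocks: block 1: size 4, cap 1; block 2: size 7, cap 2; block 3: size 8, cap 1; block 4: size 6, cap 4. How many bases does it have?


A basis picks exactly ci elements from block i.
Number of bases = product of C(|Si|, ci).
= C(4,1) * C(7,2) * C(8,1) * C(6,4)
= 4 * 21 * 8 * 15
= 10080.

10080


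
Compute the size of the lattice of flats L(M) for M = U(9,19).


Flats of U(9,19): every subset of size < 9 is a flat, plus E itself.
Count = C(19,0) + C(19,1) + C(19,2) + C(19,3) + C(19,4) + C(19,5) + C(19,6) + C(19,7) + C(19,8) + 1
     = 1 + 19 + 171 + 969 + 3876 + 11628 + 27132 + 50388 + 75582 + 1
     = 169767.

169767


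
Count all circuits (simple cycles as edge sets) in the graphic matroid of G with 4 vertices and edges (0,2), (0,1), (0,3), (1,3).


A circuit in a graphic matroid = edge set of a simple cycle.
G has 4 vertices and 4 edges.
Enumerating all minimal edge subsets forming cycles...
Total circuits found: 1.

1


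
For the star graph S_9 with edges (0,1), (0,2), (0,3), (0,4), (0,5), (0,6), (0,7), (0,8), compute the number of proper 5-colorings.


P(tree, k) = k * (k-1)^(8) for any tree on 9 vertices.
P(5) = 5 * 4^8 = 5 * 65536 = 327680.

327680


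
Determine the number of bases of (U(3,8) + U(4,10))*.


(M1+M2)* = M1* + M2*.
M1* = U(5,8), bases: C(8,5) = 56.
M2* = U(6,10), bases: C(10,6) = 210.
|B(M*)| = 56 * 210 = 11760.

11760


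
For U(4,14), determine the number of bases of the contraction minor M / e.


Contracting e from U(4,14) gives U(3,13).
Bases of U(3,13) = C(13,3) = 13! / (3! * 10!) = 286.

286


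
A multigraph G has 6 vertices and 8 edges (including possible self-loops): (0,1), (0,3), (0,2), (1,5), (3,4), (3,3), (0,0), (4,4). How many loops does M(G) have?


In a graphic matroid, a loop is a self-loop edge (u,u) with rank 0.
Examining all 8 edges for self-loops...
Self-loops found: (3,3), (0,0), (4,4)
Number of loops = 3.

3


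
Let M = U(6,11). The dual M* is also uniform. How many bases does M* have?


The dual of U(r,n) is U(n-r, n) = U(5,11).
Bases of U(5,11) are all (5)-element subsets.
|B(M*)| = (11 choose 5) = 462.

462


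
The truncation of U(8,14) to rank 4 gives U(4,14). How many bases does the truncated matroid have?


Truncating U(8,14) to rank 4 gives U(4,14).
Bases of U(4,14) are all 4-element subsets of 14 elements.
Number of bases = C(14,4) = (14 * 13 * 12 * 11) / (1 * 2 * 3 * 4) = 1001.

1001


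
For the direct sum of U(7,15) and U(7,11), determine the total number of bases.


Bases of a direct sum M1 + M2: |B| = |B(M1)| * |B(M2)|.
|B(U(7,15))| = C(15,7) = 6435.
|B(U(7,11))| = C(11,7) = 330.
Total bases = 6435 * 330 = 2123550.

2123550


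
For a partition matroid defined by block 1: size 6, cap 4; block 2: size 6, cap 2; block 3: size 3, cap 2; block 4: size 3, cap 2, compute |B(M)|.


A basis picks exactly ci elements from block i.
Number of bases = product of C(|Si|, ci).
= C(6,4) * C(6,2) * C(3,2) * C(3,2)
= 15 * 15 * 3 * 3
= 2025.

2025


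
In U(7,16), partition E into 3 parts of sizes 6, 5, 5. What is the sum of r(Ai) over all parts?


r(Ai) = min(|Ai|, 7) for each part.
Sum = min(6,7) + min(5,7) + min(5,7)
    = 6 + 5 + 5
    = 16.

16


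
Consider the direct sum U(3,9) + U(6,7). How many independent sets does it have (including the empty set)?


For a direct sum, |I(M1+M2)| = |I(M1)| * |I(M2)|.
|I(U(3,9))| = sum C(9,k) for k=0..3 = 130.
|I(U(6,7))| = sum C(7,k) for k=0..6 = 127.
Total = 130 * 127 = 16510.

16510


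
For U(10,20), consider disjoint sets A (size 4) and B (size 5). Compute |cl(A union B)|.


|A union B| = 4 + 5 = 9 (disjoint).
In U(10,20), cl(S) = S if |S| < 10, else cl(S) = E.
Since 9 < 10, cl(A union B) = A union B.
|cl(A union B)| = 9.

9


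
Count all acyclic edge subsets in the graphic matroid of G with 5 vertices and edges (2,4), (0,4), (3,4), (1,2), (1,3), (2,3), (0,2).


An independent set in a graphic matroid is an acyclic edge subset.
G has 5 vertices and 7 edges.
Enumerate all 2^7 = 128 subsets, checking for acyclicity.
Total independent sets = 82.

82


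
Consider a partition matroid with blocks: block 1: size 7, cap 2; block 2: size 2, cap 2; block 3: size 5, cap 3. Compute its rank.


Rank of a partition matroid = sum of min(|Si|, ci) for each block.
= min(7,2) + min(2,2) + min(5,3)
= 2 + 2 + 3
= 7.

7
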